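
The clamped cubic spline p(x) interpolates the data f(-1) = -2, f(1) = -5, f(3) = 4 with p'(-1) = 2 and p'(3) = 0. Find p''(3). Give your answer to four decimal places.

-11.7500

Write M_i for p''(x_i). With h_i = 2, 2 and divided differences Δ_i = -3/2, 9/2, the continuity of p' gives the tridiagonal system
  2·M_0 + 8·M_1 + 2·M_2 = 6(Δ_1 - Δ_0) = 36
Clamped end conditions give two more equations: 2h_0·M_0 + h_0·M_1 = 6(Δ_0 - p'(-1)) = -21 and h_1·M_1 + 2h_1·M_2 = 6(p'(3) - Δ_1) = -27.
Forward elimination and back-substitution give M_0 = -41/4, M_1 = 10, M_2 = -47/4.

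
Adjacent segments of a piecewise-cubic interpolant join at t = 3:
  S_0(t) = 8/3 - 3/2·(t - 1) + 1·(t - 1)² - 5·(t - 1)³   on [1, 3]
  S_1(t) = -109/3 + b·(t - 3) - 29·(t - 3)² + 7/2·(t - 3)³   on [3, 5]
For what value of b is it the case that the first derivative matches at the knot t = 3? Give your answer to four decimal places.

S_0'(t) = -3/2 + 2·(t - 1) - 15·(t - 1)², so S_0'(3) = -115/2. On the right, S_1'(3) = b, so b = -115/2.

-57.5000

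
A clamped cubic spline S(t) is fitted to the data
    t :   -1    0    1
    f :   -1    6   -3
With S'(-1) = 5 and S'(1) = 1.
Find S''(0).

With M_i denoting the second derivative at x_i, h_i = 1, 1, and Δ_i = (y_(i+1) − y_i)/h_i = 7, -9:
  1·M_0 + 4·M_1 + 1·M_2 = 6(Δ_1 - Δ_0) = -96
Clamped end conditions give two more equations: 2h_0·M_0 + h_0·M_1 = 6(Δ_0 - S'(-1)) = 12 and h_1·M_1 + 2h_1·M_2 = 6(S'(1) - Δ_1) = 60.
Forward elimination and back-substitution give M_0 = 28, M_1 = -44, M_2 = 52.

-44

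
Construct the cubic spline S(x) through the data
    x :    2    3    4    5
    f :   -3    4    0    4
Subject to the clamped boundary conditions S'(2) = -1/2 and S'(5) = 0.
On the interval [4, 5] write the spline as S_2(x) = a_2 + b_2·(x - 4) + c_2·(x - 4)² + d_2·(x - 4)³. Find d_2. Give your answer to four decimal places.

Write m_i for S''(x_i). With h_i = 1, 1, 1 and divided differences Δ_i = 7, -4, 4, the continuity of S' gives the tridiagonal system
  1·m_0 + 4·m_1 + 1·m_2 = 6(Δ_1 - Δ_0) = -66
  1·m_1 + 4·m_2 + 1·m_3 = 6(Δ_2 - Δ_1) = 48
Clamped end conditions give two more equations: 2h_0·m_0 + h_0·m_1 = 6(Δ_0 - S'(2)) = 45 and h_2·m_2 + 2h_2·m_3 = 6(S'(5) - Δ_2) = -24.
Hence m_0 = 584/15, m_1 = -493/15, m_2 = 398/15, m_3 = -379/15.
On [4, 5], with S_2(x) = a_2 + b_2·(x - 4) + c_2·(x - 4)² + d_2·(x - 4)³: c_2 = m_2/2 = 199/15, d_2 = (m_3 - m_2)/(6h_2) = -259/30, b_2 = Δ_2 - h_2(2m_2 + m_3)/6 = -19/30.

-8.6333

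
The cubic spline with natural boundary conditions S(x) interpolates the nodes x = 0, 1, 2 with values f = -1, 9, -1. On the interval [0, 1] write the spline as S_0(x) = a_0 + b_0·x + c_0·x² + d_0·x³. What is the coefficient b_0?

15

With M_i denoting the second derivative at x_i, h_i = 1, 1, and Δ_i = (y_(i+1) − y_i)/h_i = 10, -10:
  1·M_0 + 4·M_1 + 1·M_2 = 6(Δ_1 - Δ_0) = -120
Natural end conditions: M_0 = M_2 = 0.
Solving: M_0 = 0, M_1 = -30, M_2 = 0.
On [0, 1], with S_0(x) = a_0 + b_0·x + c_0·x² + d_0·x³: c_0 = M_0/2 = 0, d_0 = (M_1 - M_0)/(6h_0) = -5, b_0 = Δ_0 - h_0(2M_0 + M_1)/6 = 15.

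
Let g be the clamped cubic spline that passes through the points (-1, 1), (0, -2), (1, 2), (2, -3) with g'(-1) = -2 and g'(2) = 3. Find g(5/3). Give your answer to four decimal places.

Put σ_i = g'' at the i-th knot. Here h = (1, 1, 1) and Δ = (-3, 4, -5), so the interior equations h_(i-1)·σ_(i-1) + 2(h_(i-1)+h_i)·σ_i + h_i·σ_(i+1) = 6(Δ_i − Δ_(i-1)) read
  1·σ_0 + 4·σ_1 + 1·σ_2 = 6(Δ_1 - Δ_0) = 42
  1·σ_1 + 4·σ_2 + 1·σ_3 = 6(Δ_2 - Δ_1) = -54
Clamped end conditions give two more equations: 2h_0·σ_0 + h_0·σ_1 = 6(Δ_0 - g'(-1)) = -6 and h_2·σ_2 + 2h_2·σ_3 = 6(g'(2) - Δ_2) = 48.
Hence σ_0 = -202/15, σ_1 = 314/15, σ_2 = -424/15, σ_3 = 572/15.
On [1, 2], g(x) = 2 - 29/15·(x - 1) - 212/15·(x - 1)² + 166/15·(x - 1)³.
With (x - 1) = 2/3: g(5/3) = -928/405.

-2.2914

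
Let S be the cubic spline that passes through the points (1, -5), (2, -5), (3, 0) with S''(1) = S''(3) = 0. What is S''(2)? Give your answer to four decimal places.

Put σ_i = S'' at the i-th knot. Here h = (1, 1) and Δ = (0, 5), so the interior equations h_(i-1)·σ_(i-1) + 2(h_(i-1)+h_i)·σ_i + h_i·σ_(i+1) = 6(Δ_i − Δ_(i-1)) read
  1·σ_0 + 4·σ_1 + 1·σ_2 = 6(Δ_1 - Δ_0) = 30
Natural end conditions: σ_0 = σ_2 = 0.
Solving: σ_0 = 0, σ_1 = 15/2, σ_2 = 0.

7.5000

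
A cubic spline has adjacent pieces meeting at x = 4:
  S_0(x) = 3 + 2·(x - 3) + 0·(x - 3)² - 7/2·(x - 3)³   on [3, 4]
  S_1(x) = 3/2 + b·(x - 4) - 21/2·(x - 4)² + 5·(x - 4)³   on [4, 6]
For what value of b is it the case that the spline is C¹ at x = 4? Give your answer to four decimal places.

-8.5000

S_0'(x) = 2 + 0·(x - 3) - 21/2·(x - 3)², so S_0'(4) = -17/2. On the right, S_1'(4) = b, so b = -17/2.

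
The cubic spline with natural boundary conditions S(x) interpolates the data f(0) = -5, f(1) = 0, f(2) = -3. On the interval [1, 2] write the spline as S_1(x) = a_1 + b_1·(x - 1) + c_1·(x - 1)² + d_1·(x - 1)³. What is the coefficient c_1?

-6

Write M_i for S''(x_i). With h_i = 1, 1 and divided differences Δ_i = 5, -3, the continuity of S' gives the tridiagonal system
  1·M_0 + 4·M_1 + 1·M_2 = 6(Δ_1 - Δ_0) = -48
Natural end conditions: M_0 = M_2 = 0.
Hence M_0 = 0, M_1 = -12, M_2 = 0.
On [1, 2], with S_1(x) = a_1 + b_1·(x - 1) + c_1·(x - 1)² + d_1·(x - 1)³: c_1 = M_1/2 = -6, d_1 = (M_2 - M_1)/(6h_1) = 2, b_1 = Δ_1 - h_1(2M_1 + M_2)/6 = 1.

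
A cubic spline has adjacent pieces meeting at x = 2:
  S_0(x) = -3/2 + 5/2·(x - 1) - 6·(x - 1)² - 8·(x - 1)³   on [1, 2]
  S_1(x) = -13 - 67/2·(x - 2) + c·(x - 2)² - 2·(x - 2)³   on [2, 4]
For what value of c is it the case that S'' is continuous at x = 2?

S_0''(x) = -12 - 48·(x - 1), so S_0''(2) = -60. On the right, S_1''(2) = 2c, so c = -30.

-30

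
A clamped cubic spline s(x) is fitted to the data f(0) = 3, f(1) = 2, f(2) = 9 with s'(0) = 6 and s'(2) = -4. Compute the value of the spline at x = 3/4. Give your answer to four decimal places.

Write m_i for s''(x_i). With h_i = 1, 1 and divided differences Δ_i = -1, 7, the continuity of s' gives the tridiagonal system
  1·m_0 + 4·m_1 + 1·m_2 = 6(Δ_1 - Δ_0) = 48
Clamped end conditions give two more equations: 2h_0·m_0 + h_0·m_1 = 6(Δ_0 - s'(0)) = -42 and h_1·m_1 + 2h_1·m_2 = 6(s'(2) - Δ_1) = -66.
Forward elimination and back-substitution give m_0 = -38, m_1 = 34, m_2 = -50.
On [0, 1], s(x) = 3 + 6·x - 19·x² + 12·x³.
With x = 3/4: s(3/4) = 15/8.

1.8750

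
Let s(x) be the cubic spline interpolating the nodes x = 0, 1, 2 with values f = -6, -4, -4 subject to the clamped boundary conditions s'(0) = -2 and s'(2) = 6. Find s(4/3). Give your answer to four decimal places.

-4.3704

Write m_i for s''(x_i). With h_i = 1, 1 and divided differences Δ_i = 2, 0, the continuity of s' gives the tridiagonal system
  1·m_0 + 4·m_1 + 1·m_2 = 6(Δ_1 - Δ_0) = -12
Clamped end conditions give two more equations: 2h_0·m_0 + h_0·m_1 = 6(Δ_0 - s'(0)) = 24 and h_1·m_1 + 2h_1·m_2 = 6(s'(2) - Δ_1) = 36.
Solving: m_0 = 19, m_1 = -14, m_2 = 25.
On [1, 2], s(x) = -4 + 1/2·(x - 1) - 7·(x - 1)² + 13/2·(x - 1)³.
With (x - 1) = 1/3: s(4/3) = -118/27.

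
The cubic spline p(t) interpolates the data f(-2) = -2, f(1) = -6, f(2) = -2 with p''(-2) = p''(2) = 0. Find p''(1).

With M_i denoting the second derivative at x_i, h_i = 3, 1, and Δ_i = (y_(i+1) − y_i)/h_i = -4/3, 4:
  3·M_0 + 8·M_1 + 1·M_2 = 6(Δ_1 - Δ_0) = 32
Natural end conditions: M_0 = M_2 = 0.
Solving: M_0 = 0, M_1 = 4, M_2 = 0.

4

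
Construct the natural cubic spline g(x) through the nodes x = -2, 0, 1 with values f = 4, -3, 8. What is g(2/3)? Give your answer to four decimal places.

With σ_i denoting the second derivative at x_i, h_i = 2, 1, and Δ_i = (y_(i+1) − y_i)/h_i = -7/2, 11:
  2·σ_0 + 6·σ_1 + 1·σ_2 = 6(Δ_1 - Δ_0) = 87
Natural end conditions: σ_0 = σ_2 = 0.
Solving: σ_0 = 0, σ_1 = 29/2, σ_2 = 0.
On [0, 1], g(x) = -3 + 37/6·x + 29/4·x² - 29/12·x³.
With x = 2/3: g(2/3) = 293/81.

3.6173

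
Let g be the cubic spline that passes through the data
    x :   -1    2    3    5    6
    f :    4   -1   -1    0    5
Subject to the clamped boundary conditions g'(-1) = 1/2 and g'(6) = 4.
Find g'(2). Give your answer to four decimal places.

Let m_i = g''(x_i). Step sizes h_i = 3, 1, 2, 1; slopes of the chords Δ_i = (y_(i+1) - y_i)/h_i = -5/3, 0, 1/2, 5.
  3·m_0 + 8·m_1 + 1·m_2 = 6(Δ_1 - Δ_0) = 10
  1·m_1 + 6·m_2 + 2·m_3 = 6(Δ_2 - Δ_1) = 3
  2·m_2 + 6·m_3 + 1·m_4 = 6(Δ_3 - Δ_2) = 27
Clamped end conditions give two more equations: 2h_0·m_0 + h_0·m_1 = 6(Δ_0 - g'(-1)) = -13 and h_3·m_3 + 2h_3·m_4 = 6(g'(6) - Δ_3) = -6.
Hence m_0 = -1315/366, m_1 = 174/61, m_2 = -249/122, m_3 = 378/61, m_4 = -372/61.
On [2, 3], g'(x) = b_1 + 2c_1·(x - 2) + 3d_1·(x - 2)² with b_1 = Δ_1 - h_1(2m_1 + m_2)/6 = -149/244, c_1 = m_1/2 = 87/61, d_1 = (m_2 - m_1)/(6h_1) = -199/244. So g'(2) = -149/244.

-0.6107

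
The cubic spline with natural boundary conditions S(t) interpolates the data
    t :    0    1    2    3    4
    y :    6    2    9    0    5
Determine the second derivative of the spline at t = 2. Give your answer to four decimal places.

Let m_i = S''(x_i). Step sizes h_i = 1, 1, 1, 1; slopes of the chords Δ_i = (y_(i+1) - y_i)/h_i = -4, 7, -9, 5.
  1·m_0 + 4·m_1 + 1·m_2 = 6(Δ_1 - Δ_0) = 66
  1·m_1 + 4·m_2 + 1·m_3 = 6(Δ_2 - Δ_1) = -96
  1·m_2 + 4·m_3 + 1·m_4 = 6(Δ_3 - Δ_2) = 84
Natural end conditions: m_0 = m_4 = 0.
Solving the tridiagonal system: m_0 = 0, m_1 = 729/28, m_2 = -267/7, m_3 = 855/28, m_4 = 0.

-38.1429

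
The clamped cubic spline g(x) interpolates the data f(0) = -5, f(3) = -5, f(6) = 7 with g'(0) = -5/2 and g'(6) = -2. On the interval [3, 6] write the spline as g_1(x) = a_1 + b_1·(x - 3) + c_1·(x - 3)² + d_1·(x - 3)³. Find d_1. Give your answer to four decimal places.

Write M_i for g''(x_i). With h_i = 3, 3 and divided differences Δ_i = 0, 4, the continuity of g' gives the tridiagonal system
  3·M_0 + 12·M_1 + 3·M_2 = 6(Δ_1 - Δ_0) = 24
Clamped end conditions give two more equations: 2h_0·M_0 + h_0·M_1 = 6(Δ_0 - g'(0)) = 15 and h_1·M_1 + 2h_1·M_2 = 6(g'(6) - Δ_1) = -36.
Hence M_0 = 7/12, M_1 = 23/6, M_2 = -95/12.
On [3, 6], with g_1(x) = a_1 + b_1·(x - 3) + c_1·(x - 3)² + d_1·(x - 3)³: c_1 = M_1/2 = 23/12, d_1 = (M_2 - M_1)/(6h_1) = -47/72, b_1 = Δ_1 - h_1(2M_1 + M_2)/6 = 33/8.

-0.6528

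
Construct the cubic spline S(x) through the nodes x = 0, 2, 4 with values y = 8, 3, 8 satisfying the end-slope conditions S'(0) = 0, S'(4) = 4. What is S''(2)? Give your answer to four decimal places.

5.5000

With m_i denoting the second derivative at x_i, h_i = 2, 2, and Δ_i = (y_(i+1) − y_i)/h_i = -5/2, 5/2:
  2·m_0 + 8·m_1 + 2·m_2 = 6(Δ_1 - Δ_0) = 30
Clamped end conditions give two more equations: 2h_0·m_0 + h_0·m_1 = 6(Δ_0 - S'(0)) = -15 and h_1·m_1 + 2h_1·m_2 = 6(S'(4) - Δ_1) = 9.
Solving the tridiagonal system: m_0 = -13/2, m_1 = 11/2, m_2 = -1/2.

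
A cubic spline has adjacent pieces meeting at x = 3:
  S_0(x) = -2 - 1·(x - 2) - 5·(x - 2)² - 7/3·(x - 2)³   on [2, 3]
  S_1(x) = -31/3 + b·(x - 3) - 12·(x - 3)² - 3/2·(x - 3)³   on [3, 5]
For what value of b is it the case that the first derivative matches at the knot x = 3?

S_0'(x) = -1 - 10·(x - 2) - 7·(x - 2)², so S_0'(3) = -18. On the right, S_1'(3) = b, so b = -18.

-18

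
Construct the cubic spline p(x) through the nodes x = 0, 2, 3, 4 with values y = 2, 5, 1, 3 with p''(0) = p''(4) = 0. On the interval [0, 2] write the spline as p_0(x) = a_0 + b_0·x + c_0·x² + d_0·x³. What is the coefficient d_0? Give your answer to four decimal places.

-0.6087

Write M_i for p''(x_i). With h_i = 2, 1, 1 and divided differences Δ_i = 3/2, -4, 2, the continuity of p' gives the tridiagonal system
  2·M_0 + 6·M_1 + 1·M_2 = 6(Δ_1 - Δ_0) = -33
  1·M_1 + 4·M_2 + 1·M_3 = 6(Δ_2 - Δ_1) = 36
Natural end conditions: M_0 = M_3 = 0.
Hence M_0 = 0, M_1 = -168/23, M_2 = 249/23, M_3 = 0.
On [0, 2], with p_0(x) = a_0 + b_0·x + c_0·x² + d_0·x³: c_0 = M_0/2 = 0, d_0 = (M_1 - M_0)/(6h_0) = -14/23, b_0 = Δ_0 - h_0(2M_0 + M_1)/6 = 181/46.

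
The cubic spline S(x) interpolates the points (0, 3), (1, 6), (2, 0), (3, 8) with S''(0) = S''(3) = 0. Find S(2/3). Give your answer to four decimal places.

Put M_i = S'' at the i-th knot. Here h = (1, 1, 1) and Δ = (3, -6, 8), so the interior equations h_(i-1)·M_(i-1) + 2(h_(i-1)+h_i)·M_i + h_i·M_(i+1) = 6(Δ_i − Δ_(i-1)) read
  1·M_0 + 4·M_1 + 1·M_2 = 6(Δ_1 - Δ_0) = -54
  1·M_1 + 4·M_2 + 1·M_3 = 6(Δ_2 - Δ_1) = 84
Natural end conditions: M_0 = M_3 = 0.
Solving the tridiagonal system: M_0 = 0, M_1 = -20, M_2 = 26, M_3 = 0.
On [0, 1], S(x) = 3 + 19/3·x + 0·x² - 10/3·x³.
With x = 2/3: S(2/3) = 505/81.

6.2346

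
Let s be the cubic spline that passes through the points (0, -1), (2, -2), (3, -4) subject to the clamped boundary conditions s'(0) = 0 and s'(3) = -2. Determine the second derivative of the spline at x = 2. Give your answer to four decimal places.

-1.6667

Put M_i = s'' at the i-th knot. Here h = (2, 1) and Δ = (-1/2, -2), so the interior equations h_(i-1)·M_(i-1) + 2(h_(i-1)+h_i)·M_i + h_i·M_(i+1) = 6(Δ_i − Δ_(i-1)) read
  2·M_0 + 6·M_1 + 1·M_2 = 6(Δ_1 - Δ_0) = -9
Clamped end conditions give two more equations: 2h_0·M_0 + h_0·M_1 = 6(Δ_0 - s'(0)) = -3 and h_1·M_1 + 2h_1·M_2 = 6(s'(3) - Δ_1) = 0.
Hence M_0 = 1/12, M_1 = -5/3, M_2 = 5/6.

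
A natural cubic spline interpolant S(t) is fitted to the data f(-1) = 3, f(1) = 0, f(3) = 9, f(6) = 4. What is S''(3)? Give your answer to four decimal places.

-4.8421

With m_i denoting the second derivative at x_i, h_i = 2, 2, 3, and Δ_i = (y_(i+1) − y_i)/h_i = -3/2, 9/2, -5/3:
  2·m_0 + 8·m_1 + 2·m_2 = 6(Δ_1 - Δ_0) = 36
  2·m_1 + 10·m_2 + 3·m_3 = 6(Δ_2 - Δ_1) = -37
Natural end conditions: m_0 = m_3 = 0.
Solving: m_0 = 0, m_1 = 217/38, m_2 = -92/19, m_3 = 0.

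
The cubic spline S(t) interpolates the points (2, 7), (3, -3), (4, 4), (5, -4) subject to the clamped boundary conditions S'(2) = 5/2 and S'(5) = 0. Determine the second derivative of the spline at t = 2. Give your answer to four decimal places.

-64.2667

Let σ_i = S''(x_i). Step sizes h_i = 1, 1, 1; slopes of the chords Δ_i = (y_(i+1) - y_i)/h_i = -10, 7, -8.
  1·σ_0 + 4·σ_1 + 1·σ_2 = 6(Δ_1 - Δ_0) = 102
  1·σ_1 + 4·σ_2 + 1·σ_3 = 6(Δ_2 - Δ_1) = -90
Clamped end conditions give two more equations: 2h_0·σ_0 + h_0·σ_1 = 6(Δ_0 - S'(2)) = -75 and h_2·σ_2 + 2h_2·σ_3 = 6(S'(5) - Δ_2) = 48.
Hence σ_0 = -964/15, σ_1 = 803/15, σ_2 = -718/15, σ_3 = 719/15.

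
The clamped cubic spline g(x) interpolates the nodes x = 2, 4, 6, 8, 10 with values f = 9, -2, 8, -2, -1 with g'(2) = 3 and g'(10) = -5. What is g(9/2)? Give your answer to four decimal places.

Put M_i = g'' at the i-th knot. Here h = (2, 2, 2, 2) and Δ = (-11/2, 5, -5, 1/2), so the interior equations h_(i-1)·M_(i-1) + 2(h_(i-1)+h_i)·M_i + h_i·M_(i+1) = 6(Δ_i − Δ_(i-1)) read
  2·M_0 + 8·M_1 + 2·M_2 = 6(Δ_1 - Δ_0) = 63
  2·M_1 + 8·M_2 + 2·M_3 = 6(Δ_2 - Δ_1) = -60
  2·M_2 + 8·M_3 + 2·M_4 = 6(Δ_3 - Δ_2) = 33
Clamped end conditions give two more equations: 2h_0·M_0 + h_0·M_1 = 6(Δ_0 - g'(2)) = -51 and h_3·M_3 + 2h_3·M_4 = 6(g'(10) - Δ_3) = -33.
Hence M_0 = -148/7, M_1 = 235/14, M_2 = -29/2, M_3 = 157/14, M_4 = -97/7.
On [4, 6], g(x) = -2 - 19/14·(x - 4) + 235/28·(x - 4)² - 73/28·(x - 4)³.
With (x - 4) = 1/2: g(9/2) = -29/32.

-0.9063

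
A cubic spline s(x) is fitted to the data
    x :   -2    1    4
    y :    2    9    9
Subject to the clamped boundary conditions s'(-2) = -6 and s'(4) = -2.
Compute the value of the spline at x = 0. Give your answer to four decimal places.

Let M_i = s''(x_i). Step sizes h_i = 3, 3; slopes of the chords Δ_i = (y_(i+1) - y_i)/h_i = 7/3, 0.
  3·M_0 + 12·M_1 + 3·M_2 = 6(Δ_1 - Δ_0) = -14
Clamped end conditions give two more equations: 2h_0·M_0 + h_0·M_1 = 6(Δ_0 - s'(-2)) = 50 and h_1·M_1 + 2h_1·M_2 = 6(s'(4) - Δ_1) = -12.
Solving the tridiagonal system: M_0 = 61/6, M_1 = -11/3, M_2 = -1/6.
On [-2, 1], s(x) = 2 - 6·(x + 2) + 61/12·(x + 2)² - 83/108·(x + 2)³.
With (x + 2) = 2: s(0) = 113/27.

4.1852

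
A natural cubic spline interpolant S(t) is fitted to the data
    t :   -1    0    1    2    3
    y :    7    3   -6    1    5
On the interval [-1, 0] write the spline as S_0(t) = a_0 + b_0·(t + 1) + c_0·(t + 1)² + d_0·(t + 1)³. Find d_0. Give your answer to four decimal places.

-2.5357

Put M_i = S'' at the i-th knot. Here h = (1, 1, 1, 1) and Δ = (-4, -9, 7, 4), so the interior equations h_(i-1)·M_(i-1) + 2(h_(i-1)+h_i)·M_i + h_i·M_(i+1) = 6(Δ_i − Δ_(i-1)) read
  1·M_0 + 4·M_1 + 1·M_2 = 6(Δ_1 - Δ_0) = -30
  1·M_1 + 4·M_2 + 1·M_3 = 6(Δ_2 - Δ_1) = 96
  1·M_2 + 4·M_3 + 1·M_4 = 6(Δ_3 - Δ_2) = -18
Natural end conditions: M_0 = M_4 = 0.
Hence M_0 = 0, M_1 = -213/14, M_2 = 216/7, M_3 = -171/14, M_4 = 0.
On [-1, 0], with S_0(t) = a_0 + b_0·(t + 1) + c_0·(t + 1)² + d_0·(t + 1)³: c_0 = M_0/2 = 0, d_0 = (M_1 - M_0)/(6h_0) = -71/28, b_0 = Δ_0 - h_0(2M_0 + M_1)/6 = -41/28.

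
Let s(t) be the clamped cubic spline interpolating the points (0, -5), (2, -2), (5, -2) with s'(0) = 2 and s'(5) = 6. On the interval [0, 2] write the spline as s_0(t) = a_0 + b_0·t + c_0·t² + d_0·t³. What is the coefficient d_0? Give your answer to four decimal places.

-0.3625

Put M_i = s'' at the i-th knot. Here h = (2, 3) and Δ = (3/2, 0), so the interior equations h_(i-1)·M_(i-1) + 2(h_(i-1)+h_i)·M_i + h_i·M_(i+1) = 6(Δ_i − Δ_(i-1)) read
  2·M_0 + 10·M_1 + 3·M_2 = 6(Δ_1 - Δ_0) = -9
Clamped end conditions give two more equations: 2h_0·M_0 + h_0·M_1 = 6(Δ_0 - s'(0)) = -3 and h_1·M_1 + 2h_1·M_2 = 6(s'(5) - Δ_1) = 36.
Solving the tridiagonal system: M_0 = 19/20, M_1 = -17/5, M_2 = 77/10.
On [0, 2], with s_0(t) = a_0 + b_0·t + c_0·t² + d_0·t³: c_0 = M_0/2 = 19/40, d_0 = (M_1 - M_0)/(6h_0) = -29/80, b_0 = Δ_0 - h_0(2M_0 + M_1)/6 = 2.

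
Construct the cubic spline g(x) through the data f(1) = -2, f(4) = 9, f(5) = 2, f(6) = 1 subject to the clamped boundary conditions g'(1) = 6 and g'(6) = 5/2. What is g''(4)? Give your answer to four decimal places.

With M_i denoting the second derivative at x_i, h_i = 3, 1, 1, and Δ_i = (y_(i+1) − y_i)/h_i = 11/3, -7, -1:
  3·M_0 + 8·M_1 + 1·M_2 = 6(Δ_1 - Δ_0) = -64
  1·M_1 + 4·M_2 + 1·M_3 = 6(Δ_2 - Δ_1) = 36
Clamped end conditions give two more equations: 2h_0·M_0 + h_0·M_1 = 6(Δ_0 - g'(1)) = -14 and h_2·M_2 + 2h_2·M_3 = 6(g'(6) - Δ_2) = 21.
Forward elimination and back-substitution give M_0 = 247/87, M_1 = -300/29, M_2 = 297/29, M_3 = 156/29.

-10.3448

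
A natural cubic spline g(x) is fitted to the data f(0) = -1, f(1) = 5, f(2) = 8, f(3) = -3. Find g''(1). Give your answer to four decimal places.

Write M_i for g''(x_i). With h_i = 1, 1, 1 and divided differences Δ_i = 6, 3, -11, the continuity of g' gives the tridiagonal system
  1·M_0 + 4·M_1 + 1·M_2 = 6(Δ_1 - Δ_0) = -18
  1·M_1 + 4·M_2 + 1·M_3 = 6(Δ_2 - Δ_1) = -84
Natural end conditions: M_0 = M_3 = 0.
Solving the tridiagonal system: M_0 = 0, M_1 = 4/5, M_2 = -106/5, M_3 = 0.

0.8000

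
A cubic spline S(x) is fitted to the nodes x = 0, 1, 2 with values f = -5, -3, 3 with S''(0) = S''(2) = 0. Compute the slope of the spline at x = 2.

7

With M_i denoting the second derivative at x_i, h_i = 1, 1, and Δ_i = (y_(i+1) − y_i)/h_i = 2, 6:
  1·M_0 + 4·M_1 + 1·M_2 = 6(Δ_1 - Δ_0) = 24
Natural end conditions: M_0 = M_2 = 0.
Solving: M_0 = 0, M_1 = 6, M_2 = 0.
On [1, 2], S'(x) = b_1 + 2c_1·(x - 1) + 3d_1·(x - 1)² with b_1 = Δ_1 - h_1(2M_1 + M_2)/6 = 4, c_1 = M_1/2 = 3, d_1 = (M_2 - M_1)/(6h_1) = -1. So S'(2) = 7.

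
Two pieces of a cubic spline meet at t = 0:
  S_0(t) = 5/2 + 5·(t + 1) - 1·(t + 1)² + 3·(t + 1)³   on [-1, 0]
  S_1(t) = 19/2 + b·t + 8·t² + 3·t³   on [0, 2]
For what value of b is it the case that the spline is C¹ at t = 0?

12

S_0'(t) = 5 - 2·(t + 1) + 9·(t + 1)², so S_0'(0) = 12. On the right, S_1'(0) = b, so b = 12.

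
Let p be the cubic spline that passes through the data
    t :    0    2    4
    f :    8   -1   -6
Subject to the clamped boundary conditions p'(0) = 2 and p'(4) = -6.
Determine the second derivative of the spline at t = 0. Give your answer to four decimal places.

-13.2500

Let m_i = p''(x_i). Step sizes h_i = 2, 2; slopes of the chords Δ_i = (y_(i+1) - y_i)/h_i = -9/2, -5/2.
  2·m_0 + 8·m_1 + 2·m_2 = 6(Δ_1 - Δ_0) = 12
Clamped end conditions give two more equations: 2h_0·m_0 + h_0·m_1 = 6(Δ_0 - p'(0)) = -39 and h_1·m_1 + 2h_1·m_2 = 6(p'(4) - Δ_1) = -21.
Forward elimination and back-substitution give m_0 = -53/4, m_1 = 7, m_2 = -35/4.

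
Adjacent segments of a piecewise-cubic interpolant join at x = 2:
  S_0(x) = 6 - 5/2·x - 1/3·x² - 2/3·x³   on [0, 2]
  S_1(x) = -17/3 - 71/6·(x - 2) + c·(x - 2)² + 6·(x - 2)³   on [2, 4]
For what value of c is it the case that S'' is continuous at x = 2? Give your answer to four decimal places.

S_0''(x) = -2/3 - 4·x, so S_0''(2) = -26/3. On the right, S_1''(2) = 2c, so c = -13/3.

-4.3333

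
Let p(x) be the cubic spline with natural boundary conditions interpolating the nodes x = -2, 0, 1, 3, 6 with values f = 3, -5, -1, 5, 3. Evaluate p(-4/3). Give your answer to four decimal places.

Write M_i for p''(x_i). With h_i = 2, 1, 2, 3 and divided differences Δ_i = -4, 4, 3, -2/3, the continuity of p' gives the tridiagonal system
  2·M_0 + 6·M_1 + 1·M_2 = 6(Δ_1 - Δ_0) = 48
  1·M_1 + 6·M_2 + 2·M_3 = 6(Δ_2 - Δ_1) = -6
  2·M_2 + 10·M_3 + 3·M_4 = 6(Δ_3 - Δ_2) = -22
Natural end conditions: M_0 = M_4 = 0.
Hence M_0 = 0, M_1 = 1352/163, M_2 = -288/163, M_3 = -301/163, M_4 = 0.
On [-2, 0], p(x) = 3 - 3308/489·(x + 2) + 0·(x + 2)² + 338/489·(x + 2)³.
With (x + 2) = 2/3: p(-4/3) = -17231/13203.

-1.3051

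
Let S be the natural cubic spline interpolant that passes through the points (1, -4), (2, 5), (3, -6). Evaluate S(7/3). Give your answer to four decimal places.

Let σ_i = S''(x_i). Step sizes h_i = 1, 1; slopes of the chords Δ_i = (y_(i+1) - y_i)/h_i = 9, -11.
  1·σ_0 + 4·σ_1 + 1·σ_2 = 6(Δ_1 - Δ_0) = -120
Natural end conditions: σ_0 = σ_2 = 0.
Solving the tridiagonal system: σ_0 = 0, σ_1 = -30, σ_2 = 0.
On [2, 3], S(t) = 5 - 1·(t - 2) - 15·(t - 2)² + 5·(t - 2)³.
With (t - 2) = 1/3: S(7/3) = 86/27.

3.1852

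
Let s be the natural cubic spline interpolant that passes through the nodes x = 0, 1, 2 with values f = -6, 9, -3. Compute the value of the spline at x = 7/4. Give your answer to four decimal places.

Put m_i = s'' at the i-th knot. Here h = (1, 1) and Δ = (15, -12), so the interior equations h_(i-1)·m_(i-1) + 2(h_(i-1)+h_i)·m_i + h_i·m_(i+1) = 6(Δ_i − Δ_(i-1)) read
  1·m_0 + 4·m_1 + 1·m_2 = 6(Δ_1 - Δ_0) = -162
Natural end conditions: m_0 = m_2 = 0.
Forward elimination and back-substitution give m_0 = 0, m_1 = -81/2, m_2 = 0.
On [1, 2], s(x) = 9 + 3/2·(x - 1) - 81/4·(x - 1)² + 27/4·(x - 1)³.
With (x - 1) = 3/4: s(7/4) = 405/256.

1.5820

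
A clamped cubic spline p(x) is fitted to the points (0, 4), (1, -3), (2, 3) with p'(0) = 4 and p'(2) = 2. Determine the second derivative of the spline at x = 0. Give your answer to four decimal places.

-53.5000

Put m_i = p'' at the i-th knot. Here h = (1, 1) and Δ = (-7, 6), so the interior equations h_(i-1)·m_(i-1) + 2(h_(i-1)+h_i)·m_i + h_i·m_(i+1) = 6(Δ_i − Δ_(i-1)) read
  1·m_0 + 4·m_1 + 1·m_2 = 6(Δ_1 - Δ_0) = 78
Clamped end conditions give two more equations: 2h_0·m_0 + h_0·m_1 = 6(Δ_0 - p'(0)) = -66 and h_1·m_1 + 2h_1·m_2 = 6(p'(2) - Δ_1) = -24.
Solving the tridiagonal system: m_0 = -107/2, m_1 = 41, m_2 = -65/2.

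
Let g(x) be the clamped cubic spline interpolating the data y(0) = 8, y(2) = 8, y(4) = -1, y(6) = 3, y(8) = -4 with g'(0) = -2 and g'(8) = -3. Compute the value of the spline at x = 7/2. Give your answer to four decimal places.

0.5067

Put M_i = g'' at the i-th knot. Here h = (2, 2, 2, 2) and Δ = (0, -9/2, 2, -7/2), so the interior equations h_(i-1)·M_(i-1) + 2(h_(i-1)+h_i)·M_i + h_i·M_(i+1) = 6(Δ_i − Δ_(i-1)) read
  2·M_0 + 8·M_1 + 2·M_2 = 6(Δ_1 - Δ_0) = -27
  2·M_1 + 8·M_2 + 2·M_3 = 6(Δ_2 - Δ_1) = 39
  2·M_2 + 8·M_3 + 2·M_4 = 6(Δ_3 - Δ_2) = -33
Clamped end conditions give two more equations: 2h_0·M_0 + h_0·M_1 = 6(Δ_0 - g'(0)) = 12 and h_3·M_3 + 2h_3·M_4 = 6(g'(8) - Δ_3) = 3.
Hence M_0 = 46/7, M_1 = -50/7, M_2 = 17/2, M_3 = -103/14, M_4 = 31/7.
On [2, 4], g(x) = 8 - 18/7·(x - 2) - 25/7·(x - 2)² + 73/56·(x - 2)³.
With (x - 2) = 3/2: g(7/2) = 227/448.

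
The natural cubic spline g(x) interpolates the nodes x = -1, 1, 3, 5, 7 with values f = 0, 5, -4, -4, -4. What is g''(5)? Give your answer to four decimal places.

Put M_i = g'' at the i-th knot. Here h = (2, 2, 2, 2) and Δ = (5/2, -9/2, 0, 0), so the interior equations h_(i-1)·M_(i-1) + 2(h_(i-1)+h_i)·M_i + h_i·M_(i+1) = 6(Δ_i − Δ_(i-1)) read
  2·M_0 + 8·M_1 + 2·M_2 = 6(Δ_1 - Δ_0) = -42
  2·M_1 + 8·M_2 + 2·M_3 = 6(Δ_2 - Δ_1) = 27
  2·M_2 + 8·M_3 + 2·M_4 = 6(Δ_3 - Δ_2) = 0
Natural end conditions: M_0 = M_4 = 0.
Hence M_0 = 0, M_1 = -369/56, M_2 = 75/14, M_3 = -75/56, M_4 = 0.

-1.3393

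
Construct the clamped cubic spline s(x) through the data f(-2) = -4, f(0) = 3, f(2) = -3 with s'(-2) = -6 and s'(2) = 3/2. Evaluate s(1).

Write m_i for s''(x_i). With h_i = 2, 2 and divided differences Δ_i = 7/2, -3, the continuity of s' gives the tridiagonal system
  2·m_0 + 8·m_1 + 2·m_2 = 6(Δ_1 - Δ_0) = -39
Clamped end conditions give two more equations: 2h_0·m_0 + h_0·m_1 = 6(Δ_0 - s'(-2)) = 57 and h_1·m_1 + 2h_1·m_2 = 6(s'(2) - Δ_1) = 27.
Solving: m_0 = 21, m_1 = -27/2, m_2 = 27/2.
On [0, 2], s(x) = 3 + 3/2·x - 27/4·x² + 9/4·x³.
With x = 1: s(1) = 0.

0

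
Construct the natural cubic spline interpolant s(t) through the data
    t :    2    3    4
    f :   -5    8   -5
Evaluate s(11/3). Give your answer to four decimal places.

1.2593

Let M_i = s''(x_i). Step sizes h_i = 1, 1; slopes of the chords Δ_i = (y_(i+1) - y_i)/h_i = 13, -13.
  1·M_0 + 4·M_1 + 1·M_2 = 6(Δ_1 - Δ_0) = -156
Natural end conditions: M_0 = M_2 = 0.
Solving: M_0 = 0, M_1 = -39, M_2 = 0.
On [3, 4], s(t) = 8 + 0·(t - 3) - 39/2·(t - 3)² + 13/2·(t - 3)³.
With (t - 3) = 2/3: s(11/3) = 34/27.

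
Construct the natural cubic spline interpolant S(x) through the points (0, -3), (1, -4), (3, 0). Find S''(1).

3

Let σ_i = S''(x_i). Step sizes h_i = 1, 2; slopes of the chords Δ_i = (y_(i+1) - y_i)/h_i = -1, 2.
  1·σ_0 + 6·σ_1 + 2·σ_2 = 6(Δ_1 - Δ_0) = 18
Natural end conditions: σ_0 = σ_2 = 0.
Solving the tridiagonal system: σ_0 = 0, σ_1 = 3, σ_2 = 0.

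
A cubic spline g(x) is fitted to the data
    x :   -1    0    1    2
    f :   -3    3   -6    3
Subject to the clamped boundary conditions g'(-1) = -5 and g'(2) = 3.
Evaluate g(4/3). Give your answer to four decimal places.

-3.9679

Put σ_i = g'' at the i-th knot. Here h = (1, 1, 1) and Δ = (6, -9, 9), so the interior equations h_(i-1)·σ_(i-1) + 2(h_(i-1)+h_i)·σ_i + h_i·σ_(i+1) = 6(Δ_i − Δ_(i-1)) read
  1·σ_0 + 4·σ_1 + 1·σ_2 = 6(Δ_1 - Δ_0) = -90
  1·σ_1 + 4·σ_2 + 1·σ_3 = 6(Δ_2 - Δ_1) = 108
Clamped end conditions give two more equations: 2h_0·σ_0 + h_0·σ_1 = 6(Δ_0 - g'(-1)) = 66 and h_2·σ_2 + 2h_2·σ_3 = 6(g'(2) - Δ_2) = -36.
Forward elimination and back-substitution give σ_0 = 866/15, σ_1 = -742/15, σ_2 = 752/15, σ_3 = -646/15.
On [1, 2], g(x) = -6 - 8/15·(x - 1) + 376/15·(x - 1)² - 233/15·(x - 1)³.
With (x - 1) = 1/3: g(4/3) = -1607/405.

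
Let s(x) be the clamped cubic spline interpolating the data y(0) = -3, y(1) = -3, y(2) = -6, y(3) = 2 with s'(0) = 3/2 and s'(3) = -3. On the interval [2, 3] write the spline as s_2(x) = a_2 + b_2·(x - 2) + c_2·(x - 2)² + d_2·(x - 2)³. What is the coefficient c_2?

With m_i denoting the second derivative at x_i, h_i = 1, 1, 1, and Δ_i = (y_(i+1) − y_i)/h_i = 0, -3, 8:
  1·m_0 + 4·m_1 + 1·m_2 = 6(Δ_1 - Δ_0) = -18
  1·m_1 + 4·m_2 + 1·m_3 = 6(Δ_2 - Δ_1) = 66
Clamped end conditions give two more equations: 2h_0·m_0 + h_0·m_1 = 6(Δ_0 - s'(0)) = -9 and h_2·m_2 + 2h_2·m_3 = 6(s'(3) - Δ_2) = -66.
Forward elimination and back-substitution give m_0 = 2, m_1 = -13, m_2 = 32, m_3 = -49.
On [2, 3], with s_2(x) = a_2 + b_2·(x - 2) + c_2·(x - 2)² + d_2·(x - 2)³: c_2 = m_2/2 = 16, d_2 = (m_3 - m_2)/(6h_2) = -27/2, b_2 = Δ_2 - h_2(2m_2 + m_3)/6 = 11/2.

16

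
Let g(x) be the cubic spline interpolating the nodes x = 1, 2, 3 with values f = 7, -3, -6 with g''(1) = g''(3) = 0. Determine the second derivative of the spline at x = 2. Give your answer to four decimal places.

10.5000

Put σ_i = g'' at the i-th knot. Here h = (1, 1) and Δ = (-10, -3), so the interior equations h_(i-1)·σ_(i-1) + 2(h_(i-1)+h_i)·σ_i + h_i·σ_(i+1) = 6(Δ_i − Δ_(i-1)) read
  1·σ_0 + 4·σ_1 + 1·σ_2 = 6(Δ_1 - Δ_0) = 42
Natural end conditions: σ_0 = σ_2 = 0.
Forward elimination and back-substitution give σ_0 = 0, σ_1 = 21/2, σ_2 = 0.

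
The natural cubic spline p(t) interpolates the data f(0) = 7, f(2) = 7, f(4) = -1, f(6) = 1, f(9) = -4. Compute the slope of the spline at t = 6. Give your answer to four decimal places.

1.0376

Write m_i for p''(x_i). With h_i = 2, 2, 2, 3 and divided differences Δ_i = 0, -4, 1, -5/3, the continuity of p' gives the tridiagonal system
  2·m_0 + 8·m_1 + 2·m_2 = 6(Δ_1 - Δ_0) = -24
  2·m_1 + 8·m_2 + 2·m_3 = 6(Δ_2 - Δ_1) = 30
  2·m_2 + 10·m_3 + 3·m_4 = 6(Δ_3 - Δ_2) = -16
Natural end conditions: m_0 = m_4 = 0.
Solving: m_0 = 0, m_1 = -311/71, m_2 = 392/71, m_3 = -192/71, m_4 = 0.
On [6, 9], p'(t) = b_3 + 2c_3·(t - 6) + 3d_3·(t - 6)² with b_3 = Δ_3 - h_3(2m_3 + m_4)/6 = 221/213, c_3 = m_3/2 = -96/71, d_3 = (m_4 - m_3)/(6h_3) = 32/213. So p'(6) = 221/213.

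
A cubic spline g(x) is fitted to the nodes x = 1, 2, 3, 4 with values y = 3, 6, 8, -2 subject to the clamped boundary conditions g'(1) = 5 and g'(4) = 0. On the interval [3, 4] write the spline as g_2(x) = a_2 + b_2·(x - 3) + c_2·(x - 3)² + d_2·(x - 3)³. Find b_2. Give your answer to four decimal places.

Write m_i for g''(x_i). With h_i = 1, 1, 1 and divided differences Δ_i = 3, 2, -10, the continuity of g' gives the tridiagonal system
  1·m_0 + 4·m_1 + 1·m_2 = 6(Δ_1 - Δ_0) = -6
  1·m_1 + 4·m_2 + 1·m_3 = 6(Δ_2 - Δ_1) = -72
Clamped end conditions give two more equations: 2h_0·m_0 + h_0·m_1 = 6(Δ_0 - g'(1)) = -12 and h_2·m_2 + 2h_2·m_3 = 6(g'(4) - Δ_2) = 60.
Forward elimination and back-substitution give m_0 = -158/15, m_1 = 136/15, m_2 = -476/15, m_3 = 688/15.
On [3, 4], with g_2(x) = a_2 + b_2·(x - 3) + c_2·(x - 3)² + d_2·(x - 3)³: c_2 = m_2/2 = -238/15, d_2 = (m_3 - m_2)/(6h_2) = 194/15, b_2 = Δ_2 - h_2(2m_2 + m_3)/6 = -106/15.

-7.0667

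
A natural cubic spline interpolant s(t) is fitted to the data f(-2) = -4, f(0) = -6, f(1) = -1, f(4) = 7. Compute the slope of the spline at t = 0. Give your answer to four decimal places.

With M_i denoting the second derivative at x_i, h_i = 2, 1, 3, and Δ_i = (y_(i+1) − y_i)/h_i = -1, 5, 8/3:
  2·M_0 + 6·M_1 + 1·M_2 = 6(Δ_1 - Δ_0) = 36
  1·M_1 + 8·M_2 + 3·M_3 = 6(Δ_2 - Δ_1) = -14
Natural end conditions: M_0 = M_3 = 0.
Hence M_0 = 0, M_1 = 302/47, M_2 = -120/47, M_3 = 0.
On [0, 1], s'(t) = b_1 + 2c_1·t + 3d_1·t² with b_1 = Δ_1 - h_1(2M_1 + M_2)/6 = 463/141, c_1 = M_1/2 = 151/47, d_1 = (M_2 - M_1)/(6h_1) = -211/141. So s'(0) = 463/141.

3.2837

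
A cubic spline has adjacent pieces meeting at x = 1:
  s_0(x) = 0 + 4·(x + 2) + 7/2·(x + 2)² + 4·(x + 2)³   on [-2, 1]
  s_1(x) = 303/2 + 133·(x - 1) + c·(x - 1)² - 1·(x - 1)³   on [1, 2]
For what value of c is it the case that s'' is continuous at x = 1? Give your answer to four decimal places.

39.5000

s_0''(x) = 7 + 24·(x + 2), so s_0''(1) = 79. On the right, s_1''(1) = 2c, so c = 79/2.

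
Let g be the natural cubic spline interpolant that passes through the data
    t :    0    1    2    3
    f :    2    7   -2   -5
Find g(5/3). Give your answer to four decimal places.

With m_i denoting the second derivative at x_i, h_i = 1, 1, 1, and Δ_i = (y_(i+1) − y_i)/h_i = 5, -9, -3:
  1·m_0 + 4·m_1 + 1·m_2 = 6(Δ_1 - Δ_0) = -84
  1·m_1 + 4·m_2 + 1·m_3 = 6(Δ_2 - Δ_1) = 36
Natural end conditions: m_0 = m_3 = 0.
Forward elimination and back-substitution give m_0 = 0, m_1 = -124/5, m_2 = 76/5, m_3 = 0.
On [1, 2], g(t) = 7 - 49/15·(t - 1) - 62/5·(t - 1)² + 20/3·(t - 1)³.
With (t - 1) = 2/3: g(5/3) = 521/405.

1.2864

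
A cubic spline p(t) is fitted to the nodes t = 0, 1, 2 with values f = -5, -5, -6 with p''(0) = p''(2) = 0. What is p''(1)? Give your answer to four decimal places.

Write M_i for p''(x_i). With h_i = 1, 1 and divided differences Δ_i = 0, -1, the continuity of p' gives the tridiagonal system
  1·M_0 + 4·M_1 + 1·M_2 = 6(Δ_1 - Δ_0) = -6
Natural end conditions: M_0 = M_2 = 0.
Hence M_0 = 0, M_1 = -3/2, M_2 = 0.

-1.5000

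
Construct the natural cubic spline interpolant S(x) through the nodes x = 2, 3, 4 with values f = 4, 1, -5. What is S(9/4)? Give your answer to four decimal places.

3.4258

Write M_i for S''(x_i). With h_i = 1, 1 and divided differences Δ_i = -3, -6, the continuity of S' gives the tridiagonal system
  1·M_0 + 4·M_1 + 1·M_2 = 6(Δ_1 - Δ_0) = -18
Natural end conditions: M_0 = M_2 = 0.
Solving: M_0 = 0, M_1 = -9/2, M_2 = 0.
On [2, 3], S(x) = 4 - 9/4·(x - 2) + 0·(x - 2)² - 3/4·(x - 2)³.
With (x - 2) = 1/4: S(9/4) = 877/256.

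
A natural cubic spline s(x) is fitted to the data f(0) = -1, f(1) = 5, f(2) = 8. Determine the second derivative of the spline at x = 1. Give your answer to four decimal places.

-4.5000

Let m_i = s''(x_i). Step sizes h_i = 1, 1; slopes of the chords Δ_i = (y_(i+1) - y_i)/h_i = 6, 3.
  1·m_0 + 4·m_1 + 1·m_2 = 6(Δ_1 - Δ_0) = -18
Natural end conditions: m_0 = m_2 = 0.
Solving the tridiagonal system: m_0 = 0, m_1 = -9/2, m_2 = 0.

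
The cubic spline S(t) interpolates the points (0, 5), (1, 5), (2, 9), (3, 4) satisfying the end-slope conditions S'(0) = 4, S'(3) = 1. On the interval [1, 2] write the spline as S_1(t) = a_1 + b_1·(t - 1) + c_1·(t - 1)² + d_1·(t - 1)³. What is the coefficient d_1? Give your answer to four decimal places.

With M_i denoting the second derivative at x_i, h_i = 1, 1, 1, and Δ_i = (y_(i+1) − y_i)/h_i = 0, 4, -5:
  1·M_0 + 4·M_1 + 1·M_2 = 6(Δ_1 - Δ_0) = 24
  1·M_1 + 4·M_2 + 1·M_3 = 6(Δ_2 - Δ_1) = -54
Clamped end conditions give two more equations: 2h_0·M_0 + h_0·M_1 = 6(Δ_0 - S'(0)) = -24 and h_2·M_2 + 2h_2·M_3 = 6(S'(3) - Δ_2) = 36.
Solving the tridiagonal system: M_0 = -104/5, M_1 = 88/5, M_2 = -128/5, M_3 = 154/5.
On [1, 2], with S_1(t) = a_1 + b_1·(t - 1) + c_1·(t - 1)² + d_1·(t - 1)³: c_1 = M_1/2 = 44/5, d_1 = (M_2 - M_1)/(6h_1) = -36/5, b_1 = Δ_1 - h_1(2M_1 + M_2)/6 = 12/5.

-7.2000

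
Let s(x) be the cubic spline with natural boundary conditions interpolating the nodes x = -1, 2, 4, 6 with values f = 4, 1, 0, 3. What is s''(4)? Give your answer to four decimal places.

1.5000

Put σ_i = s'' at the i-th knot. Here h = (3, 2, 2) and Δ = (-1, -1/2, 3/2), so the interior equations h_(i-1)·σ_(i-1) + 2(h_(i-1)+h_i)·σ_i + h_i·σ_(i+1) = 6(Δ_i − Δ_(i-1)) read
  3·σ_0 + 10·σ_1 + 2·σ_2 = 6(Δ_1 - Δ_0) = 3
  2·σ_1 + 8·σ_2 + 2·σ_3 = 6(Δ_2 - Δ_1) = 12
Natural end conditions: σ_0 = σ_3 = 0.
Solving the tridiagonal system: σ_0 = 0, σ_1 = 0, σ_2 = 3/2, σ_3 = 0.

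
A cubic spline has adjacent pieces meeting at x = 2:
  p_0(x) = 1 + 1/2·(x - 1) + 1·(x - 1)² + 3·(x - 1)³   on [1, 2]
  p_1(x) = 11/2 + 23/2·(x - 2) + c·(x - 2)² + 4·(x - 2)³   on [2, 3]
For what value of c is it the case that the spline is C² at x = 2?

10

p_0''(x) = 2 + 18·(x - 1), so p_0''(2) = 20. On the right, p_1''(2) = 2c, so c = 10.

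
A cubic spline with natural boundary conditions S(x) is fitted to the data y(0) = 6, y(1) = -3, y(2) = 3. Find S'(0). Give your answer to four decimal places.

With M_i denoting the second derivative at x_i, h_i = 1, 1, and Δ_i = (y_(i+1) − y_i)/h_i = -9, 6:
  1·M_0 + 4·M_1 + 1·M_2 = 6(Δ_1 - Δ_0) = 90
Natural end conditions: M_0 = M_2 = 0.
Solving the tridiagonal system: M_0 = 0, M_1 = 45/2, M_2 = 0.
On [0, 1], S'(x) = b_0 + 2c_0·x + 3d_0·x² with b_0 = Δ_0 - h_0(2M_0 + M_1)/6 = -51/4, c_0 = M_0/2 = 0, d_0 = (M_1 - M_0)/(6h_0) = 15/4. So S'(0) = -51/4.

-12.7500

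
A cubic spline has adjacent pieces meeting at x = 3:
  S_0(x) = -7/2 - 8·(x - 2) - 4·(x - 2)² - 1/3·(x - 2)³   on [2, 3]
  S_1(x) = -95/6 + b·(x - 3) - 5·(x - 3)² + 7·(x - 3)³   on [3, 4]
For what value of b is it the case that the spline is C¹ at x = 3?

S_0'(x) = -8 - 8·(x - 2) - 1·(x - 2)², so S_0'(3) = -17. On the right, S_1'(3) = b, so b = -17.

-17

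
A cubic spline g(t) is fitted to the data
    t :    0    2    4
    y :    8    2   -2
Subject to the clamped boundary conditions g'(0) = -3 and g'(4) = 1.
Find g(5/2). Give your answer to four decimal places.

0.3672

Put M_i = g'' at the i-th knot. Here h = (2, 2) and Δ = (-3, -2), so the interior equations h_(i-1)·M_(i-1) + 2(h_(i-1)+h_i)·M_i + h_i·M_(i+1) = 6(Δ_i − Δ_(i-1)) read
  2·M_0 + 8·M_1 + 2·M_2 = 6(Δ_1 - Δ_0) = 6
Clamped end conditions give two more equations: 2h_0·M_0 + h_0·M_1 = 6(Δ_0 - g'(0)) = 0 and h_1·M_1 + 2h_1·M_2 = 6(g'(4) - Δ_1) = 18.
Solving: M_0 = 1/4, M_1 = -1/2, M_2 = 19/4.
On [2, 4], g(t) = 2 - 13/4·(t - 2) - 1/4·(t - 2)² + 7/16·(t - 2)³.
With (t - 2) = 1/2: g(5/2) = 47/128.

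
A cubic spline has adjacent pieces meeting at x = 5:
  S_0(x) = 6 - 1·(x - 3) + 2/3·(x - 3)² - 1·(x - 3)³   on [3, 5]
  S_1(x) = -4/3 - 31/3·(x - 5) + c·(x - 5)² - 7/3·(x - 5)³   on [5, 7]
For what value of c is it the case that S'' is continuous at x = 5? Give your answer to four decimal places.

S_0''(x) = 4/3 - 6·(x - 3), so S_0''(5) = -32/3. On the right, S_1''(5) = 2c, so c = -16/3.

-5.3333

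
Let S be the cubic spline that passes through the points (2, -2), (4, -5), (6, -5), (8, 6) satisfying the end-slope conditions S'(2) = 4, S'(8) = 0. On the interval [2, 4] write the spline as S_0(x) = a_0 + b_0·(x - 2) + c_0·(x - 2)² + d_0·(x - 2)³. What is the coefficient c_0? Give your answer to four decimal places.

-4.5667

With m_i denoting the second derivative at x_i, h_i = 2, 2, 2, and Δ_i = (y_(i+1) − y_i)/h_i = -3/2, 0, 11/2:
  2·m_0 + 8·m_1 + 2·m_2 = 6(Δ_1 - Δ_0) = 9
  2·m_1 + 8·m_2 + 2·m_3 = 6(Δ_2 - Δ_1) = 33
Clamped end conditions give two more equations: 2h_0·m_0 + h_0·m_1 = 6(Δ_0 - S'(2)) = -33 and h_2·m_2 + 2h_2·m_3 = 6(S'(8) - Δ_2) = -33.
Solving: m_0 = -137/15, m_1 = 53/30, m_2 = 197/30, m_3 = -173/15.
On [2, 4], with S_0(x) = a_0 + b_0·(x - 2) + c_0·(x - 2)² + d_0·(x - 2)³: c_0 = m_0/2 = -137/30, d_0 = (m_1 - m_0)/(6h_0) = 109/120, b_0 = Δ_0 - h_0(2m_0 + m_1)/6 = 4.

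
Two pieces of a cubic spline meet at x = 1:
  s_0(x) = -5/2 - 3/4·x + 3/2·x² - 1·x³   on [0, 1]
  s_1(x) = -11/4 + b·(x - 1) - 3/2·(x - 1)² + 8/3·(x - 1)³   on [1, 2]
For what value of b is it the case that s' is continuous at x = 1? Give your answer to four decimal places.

s_0'(x) = -3/4 + 3·x - 3·x², so s_0'(1) = -3/4. On the right, s_1'(1) = b, so b = -3/4.

-0.7500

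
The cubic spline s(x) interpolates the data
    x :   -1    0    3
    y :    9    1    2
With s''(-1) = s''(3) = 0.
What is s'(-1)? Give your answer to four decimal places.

Let σ_i = s''(x_i). Step sizes h_i = 1, 3; slopes of the chords Δ_i = (y_(i+1) - y_i)/h_i = -8, 1/3.
  1·σ_0 + 8·σ_1 + 3·σ_2 = 6(Δ_1 - Δ_0) = 50
Natural end conditions: σ_0 = σ_2 = 0.
Solving the tridiagonal system: σ_0 = 0, σ_1 = 25/4, σ_2 = 0.
On [-1, 0], s'(x) = b_0 + 2c_0·(x + 1) + 3d_0·(x + 1)² with b_0 = Δ_0 - h_0(2σ_0 + σ_1)/6 = -217/24, c_0 = σ_0/2 = 0, d_0 = (σ_1 - σ_0)/(6h_0) = 25/24. So s'(-1) = -217/24.

-9.0417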